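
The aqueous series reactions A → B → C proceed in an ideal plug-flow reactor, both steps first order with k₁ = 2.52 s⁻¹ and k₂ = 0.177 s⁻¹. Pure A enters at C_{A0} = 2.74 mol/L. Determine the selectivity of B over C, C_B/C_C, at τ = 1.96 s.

Solving the coupled first-order balances gives C_B(τ) = [k₁/(k₂−k₁)]·C_{A0}·(e^(−k₁τ) − e^(−k₂τ)).
e^(−k₁τ) = e^(−2.52×1.96) = e^(−4.939) = 0.007160; e^(−k₂τ) = e^(−0.3469) = 0.7069.
C_B = 2.52×2.74/(0.177−2.52) × (0.007160−0.7069) = (-2.947)×(-0.6997) = 2.062 mol/L.
C_A = C_{A0}e^(−k₁τ) = 0.01962 mol/L, so C_C = C_{A0}−C_A−C_B = 0.6584 mol/L; C_B/C_C = 3.13.

3.13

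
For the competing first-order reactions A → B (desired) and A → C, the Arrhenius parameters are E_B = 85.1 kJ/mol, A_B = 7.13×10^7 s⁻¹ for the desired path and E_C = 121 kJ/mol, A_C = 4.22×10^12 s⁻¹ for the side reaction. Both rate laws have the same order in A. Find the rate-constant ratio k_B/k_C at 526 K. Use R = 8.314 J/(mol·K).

k_B/k_C = (A_B/A_C)·exp[−(E_B−E_C)/(RT)] = (A_B/A_C)·exp[(E_C−E_B)/(RT)].
(E_C−E_B)/(RT) = (121−85.1)×10³/(8.314×526) = 35900/4373 = 8.209.
k_B/k_C = (7.13×10^7/4.22×10^12)·exp(8.209) = 1.690×10^-5 × 3674 = 0.0621.
Since E_B < E_C, lowering the temperature improves selectivity toward B.

0.0621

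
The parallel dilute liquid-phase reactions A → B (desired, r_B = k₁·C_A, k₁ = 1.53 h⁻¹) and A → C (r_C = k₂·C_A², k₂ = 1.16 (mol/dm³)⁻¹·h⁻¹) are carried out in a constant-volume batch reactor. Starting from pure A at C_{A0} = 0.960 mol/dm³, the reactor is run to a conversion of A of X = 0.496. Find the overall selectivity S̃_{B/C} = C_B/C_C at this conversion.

1.85

C_A = C_{A0}(1−X) = 0.4838 mol/dm³.
Along a PFR/batch, dC_B/dC_A = −r_B/(r_B+r_C) = −k₁/(k₁+k₂·C_A).
Integrating from C_{A0} to C_A: C_B = (1.53/1.16)·ln[(1.53+1.16·0.960)/(1.53+1.16·0.484)] = 1.319·ln(2.644/2.091) = 0.3091 mol/dm³.
C_C = (C_{A0}−C_A)−C_B = 0.1670 mol/dm³; S̃_{B/C} = 0.3091/0.1670 = 1.85.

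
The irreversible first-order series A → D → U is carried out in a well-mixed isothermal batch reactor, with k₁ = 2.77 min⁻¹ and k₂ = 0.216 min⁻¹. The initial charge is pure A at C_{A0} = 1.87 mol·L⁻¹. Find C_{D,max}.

At the optimum, C_{D,max}/C_{A0} = (k₁/k₂)^[k₂/(k₂−k₁)].
= (2.77/0.216)^(0.216/(0.216−2.77)) = (12.82)^(-0.08457) = 0.8059.
C_{D,max} = 0.8059×1.87 = 1.51 mol·L⁻¹.

1.51 mol·L⁻¹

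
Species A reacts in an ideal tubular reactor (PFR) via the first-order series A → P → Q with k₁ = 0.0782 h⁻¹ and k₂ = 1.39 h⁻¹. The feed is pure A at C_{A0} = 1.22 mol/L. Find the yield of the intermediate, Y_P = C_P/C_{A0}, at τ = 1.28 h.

The intermediate concentration in a first-order A→B→C sequence is C_P = k₁C_{A0}(e^(−k₁τ) − e^(−k₂τ))/(k₂−k₁).
e^(−k₁τ) = e^(−0.0782×1.28) = e^(−0.1001) = 0.9048; e^(−k₂τ) = e^(−1.779) = 0.1688.
C_P = 0.0782×1.22/(1.39−0.0782) × (0.9048−0.1688) = 0.07273×0.7360 = 0.05353 mol/L.
Y_P = C_P/C_{A0} = 0.05353/1.22 = 0.0439.

0.0439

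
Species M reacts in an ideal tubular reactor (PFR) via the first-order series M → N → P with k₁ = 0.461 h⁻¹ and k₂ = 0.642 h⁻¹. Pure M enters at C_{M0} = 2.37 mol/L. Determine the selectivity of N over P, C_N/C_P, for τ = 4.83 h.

Solving the coupled first-order balances gives C_N(τ) = [k₁/(k₂−k₁)]·C_{M0}·(e^(−k₁τ) − e^(−k₂τ)).
e^(−k₁τ) = e^(−0.461×4.83) = e^(−2.227) = 0.1079; e^(−k₂τ) = e^(−3.101) = 0.04501.
C_N = 0.461×2.37/(0.642−0.461) × (0.1079−0.04501) = 6.036×0.06288 = 0.3796 mol/L.
C_M = C_{M0}e^(−k₁τ) = 0.2557 mol/L, so C_P = C_{M0}−C_M−C_N = 1.735 mol/L; C_N/C_P = 0.219.

0.219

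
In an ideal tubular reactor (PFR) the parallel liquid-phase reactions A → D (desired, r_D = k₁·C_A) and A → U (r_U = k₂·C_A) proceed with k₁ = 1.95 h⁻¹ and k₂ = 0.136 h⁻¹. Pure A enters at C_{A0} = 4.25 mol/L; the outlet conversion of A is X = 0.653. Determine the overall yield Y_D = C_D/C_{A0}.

0.610

C_A = C_{A0}(1−X) = 1.475 mol/L.
Both paths are first order in A, so the instantaneous fraction to D is constant: dC_D/d(−C_A) = k₁/(k₁+k₂) = 0.9348.
C_D = 0.9348·(C_{A0}−C_A) = 0.9348×2.775 = 2.59 mol/L.
Y_D = C_D/C_{A0} = 2.594/4.25 = 0.610.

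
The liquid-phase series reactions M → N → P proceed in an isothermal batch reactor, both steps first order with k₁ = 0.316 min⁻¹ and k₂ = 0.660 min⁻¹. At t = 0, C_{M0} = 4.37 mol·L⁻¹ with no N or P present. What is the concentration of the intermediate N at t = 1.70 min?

1.04 mol·L⁻¹

For first-order series with pure M initially, C_N(t) = k₁C_{M0}/(k₂−k₁)·(e^(−k₁t) − e^(−k₂t)).
e^(−k₁t) = e^(−0.316×1.70) = e^(−0.5372) = 0.5844; e^(−k₂t) = e^(−1.122) = 0.3256.
C_N = 0.316×4.37/(0.660−0.316) × (0.5844−0.3256) = 4.014×0.2588 = 1.039 mol·L⁻¹.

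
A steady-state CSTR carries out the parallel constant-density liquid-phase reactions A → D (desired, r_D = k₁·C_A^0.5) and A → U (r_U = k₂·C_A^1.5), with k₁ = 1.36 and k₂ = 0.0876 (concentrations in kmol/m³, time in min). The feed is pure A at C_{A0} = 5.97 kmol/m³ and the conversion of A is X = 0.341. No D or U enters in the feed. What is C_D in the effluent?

1.62 kmol/m³

Exit C_A = C_{A0}(1−X) = 5.97×0.659 = 3.934 kmol/m³.
A CSTR operates uniformly at the exit composition, giving r_D = 2.698 and r_U = 0.6836 (each k·C_A^n at C_A = 3.934).
Fraction of consumed A going to D: r_D/(r_D+r_U) = 0.7978.
C_D = 0.7978·C_{A0}·X = 0.7978×5.97×0.341 = 1.62 kmol/m³.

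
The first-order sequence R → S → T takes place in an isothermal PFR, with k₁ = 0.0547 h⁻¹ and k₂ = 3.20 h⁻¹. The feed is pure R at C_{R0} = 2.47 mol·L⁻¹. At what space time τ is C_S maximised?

1.29 h

Setting dC_S/dτ = 0 gives τ_opt = ln(k₂/k₁)/(k₂−k₁).
= ln(3.20/0.0547)/(3.20−0.0547) = ln(58.50)/3.145 = 4.069/3.145 = 1.29 h.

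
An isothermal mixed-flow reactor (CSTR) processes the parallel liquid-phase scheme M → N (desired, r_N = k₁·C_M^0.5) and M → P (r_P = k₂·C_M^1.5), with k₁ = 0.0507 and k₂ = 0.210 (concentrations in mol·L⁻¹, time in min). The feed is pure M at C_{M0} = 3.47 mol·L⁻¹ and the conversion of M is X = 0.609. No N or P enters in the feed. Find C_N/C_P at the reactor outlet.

Exit C_M = C_{M0}(1−X) = 3.47×0.391 = 1.357 mol·L⁻¹.
A CSTR operates uniformly at the exit composition, giving r_N = 0.05906 and r_P = 0.3319 (each k·C_M^n at C_M = 1.357).
Overall selectivity = C_N/C_P = r_Nτ/(r_Pτ) = r_N/r_P = 0.178.

0.178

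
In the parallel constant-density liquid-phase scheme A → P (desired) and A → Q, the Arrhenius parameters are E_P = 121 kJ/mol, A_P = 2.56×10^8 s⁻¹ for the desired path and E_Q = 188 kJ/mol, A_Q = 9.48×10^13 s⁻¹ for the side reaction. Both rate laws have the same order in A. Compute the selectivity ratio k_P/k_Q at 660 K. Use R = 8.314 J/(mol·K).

With equal orders, S_{P/Q} = k_P/k_Q = (A_P/A_Q)·exp[(E_Q−E_P)/(RT)].
(E_Q−E_P)/(RT) = (188−121)×10³/(8.314×660) = 67000/5487 = 12.21.
k_P/k_Q = (2.56×10^8/9.48×10^13)·exp(12.21) = 2.700×10^-6 × 2.008×10^5 = 0.542.
Since E_P < E_Q, lowering the temperature improves selectivity toward P.

0.542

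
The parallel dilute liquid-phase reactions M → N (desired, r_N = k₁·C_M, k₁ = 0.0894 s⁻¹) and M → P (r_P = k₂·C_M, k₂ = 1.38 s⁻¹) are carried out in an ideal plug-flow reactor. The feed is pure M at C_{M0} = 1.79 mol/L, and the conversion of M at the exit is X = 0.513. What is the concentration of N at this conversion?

C_M = C_{M0}(1−X) = 0.8717 mol/L.
Both paths are first order in M, so the instantaneous fraction to N is constant: dC_N/d(−C_M) = k₁/(k₁+k₂) = 0.06084.
C_N = 0.06084·(C_{M0}−C_M) = 0.06084×0.9183 = 0.0559 mol/L.

0.0559 mol/L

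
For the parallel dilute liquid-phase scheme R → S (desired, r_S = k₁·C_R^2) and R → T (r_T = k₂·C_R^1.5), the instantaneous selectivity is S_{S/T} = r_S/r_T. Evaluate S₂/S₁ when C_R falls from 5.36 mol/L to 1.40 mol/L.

0.511

S_{S/T} = (k₁/k₂)·C_R^0.5, so S₂/S₁ = (C_{R,2}/C_{R,1})^0.5.
= (1.40/5.36)^0.5 = (0.2612)^0.5 = 0.511.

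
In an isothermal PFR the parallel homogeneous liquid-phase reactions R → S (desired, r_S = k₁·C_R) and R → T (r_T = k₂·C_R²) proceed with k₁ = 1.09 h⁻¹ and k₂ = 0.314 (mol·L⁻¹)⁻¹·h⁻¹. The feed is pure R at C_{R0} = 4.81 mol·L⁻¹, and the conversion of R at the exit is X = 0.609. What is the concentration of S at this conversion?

C_R = C_{R0}(1−X) = 1.881 mol·L⁻¹.
Along a PFR/batch, dC_S/dC_R = −r_S/(r_S+r_T) = −k₁/(k₁+k₂·C_R).
Integrating from C_{R0} to C_R: C_S = (1.09/0.314)·ln[(1.09+0.314·4.81)/(1.09+0.314·1.88)] = 3.471·ln(2.600/1.681) = 1.515 mol·L⁻¹.

1.52 mol·L⁻¹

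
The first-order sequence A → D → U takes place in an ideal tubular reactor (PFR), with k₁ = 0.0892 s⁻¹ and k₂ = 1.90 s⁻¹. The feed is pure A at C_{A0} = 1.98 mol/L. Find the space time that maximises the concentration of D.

1.69 s

The intermediate peaks when r₁ = r₂, i.e. k₁e^(−k₁τ) = k₂e^(−k₂τ), giving τ_opt = ln(k₂/k₁)/(k₂−k₁).
= ln(1.90/0.0892)/(1.90−0.0892) = ln(21.30)/1.811 = 3.059/1.811 = 1.69 s.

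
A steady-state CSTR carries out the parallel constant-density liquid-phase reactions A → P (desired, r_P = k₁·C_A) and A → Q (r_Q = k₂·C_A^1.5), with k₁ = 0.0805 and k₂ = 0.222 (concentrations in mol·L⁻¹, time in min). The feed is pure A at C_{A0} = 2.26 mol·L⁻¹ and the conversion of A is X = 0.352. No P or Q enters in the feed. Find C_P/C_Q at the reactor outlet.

Exit C_A = C_{A0}(1−X) = 2.26×0.648 = 1.464 mol·L⁻¹.
In a CSTR the entire volume is at exit conditions, so r_P = 0.0805×1.464 = 0.1179 and r_Q = 0.222×1.464^1.5 = 0.3934.
Overall selectivity = C_P/C_Q = r_Pτ/(r_Qτ) = r_P/r_Q = 0.300.

0.300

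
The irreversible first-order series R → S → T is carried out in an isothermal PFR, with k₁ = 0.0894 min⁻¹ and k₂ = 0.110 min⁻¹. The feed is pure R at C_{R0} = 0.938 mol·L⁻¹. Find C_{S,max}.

Evaluating C_S at τ_opt = ln(k₂/k₁)/(k₂−k₁) gives C_{S,max}/C_{R0} = (k₁/k₂)^[k₂/(k₂−k₁)].
= (0.0894/0.110)^(0.110/(0.110−0.0894)) = (0.8127)^(5.340) = 0.3305.
C_{S,max} = 0.3305×0.938 = 0.310 mol·L⁻¹.

0.310 mol·L⁻¹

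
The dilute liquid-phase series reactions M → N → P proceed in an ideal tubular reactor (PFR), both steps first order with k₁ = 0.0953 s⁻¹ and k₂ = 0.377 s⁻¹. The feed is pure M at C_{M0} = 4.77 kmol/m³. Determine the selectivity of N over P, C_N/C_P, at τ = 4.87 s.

For first-order series with pure M initially, C_N(τ) = k₁C_{M0}/(k₂−k₁)·(e^(−k₁τ) − e^(−k₂τ)).
e^(−k₁τ) = e^(−0.0953×4.87) = e^(−0.4641) = 0.6287; e^(−k₂τ) = e^(−1.836) = 0.1595.
C_N = 0.0953×4.77/(0.377−0.0953) × (0.6287−0.1595) = 1.614×0.4692 = 0.7572 kmol/m³.
C_M = C_{M0}e^(−k₁τ) = 2.999 kmol/m³, so C_P = C_{M0}−C_M−C_N = 1.014 kmol/m³; C_N/C_P = 0.747.

0.747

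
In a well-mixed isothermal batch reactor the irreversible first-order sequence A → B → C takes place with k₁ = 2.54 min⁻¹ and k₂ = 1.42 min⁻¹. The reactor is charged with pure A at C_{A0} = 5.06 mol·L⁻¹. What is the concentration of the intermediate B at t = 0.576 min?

The intermediate concentration in a first-order A→B→C sequence is C_B = k₁C_{A0}(e^(−k₁t) − e^(−k₂t))/(k₂−k₁).
e^(−k₁t) = e^(−2.54×0.576) = e^(−1.463) = 0.2315; e^(−k₂t) = e^(−0.8179) = 0.4413.
C_B = 2.54×5.06/(1.42−2.54) × (0.2315−0.4413) = (-11.48)×(-0.2098) = 2.408 mol·L⁻¹.

2.41 mol·L⁻¹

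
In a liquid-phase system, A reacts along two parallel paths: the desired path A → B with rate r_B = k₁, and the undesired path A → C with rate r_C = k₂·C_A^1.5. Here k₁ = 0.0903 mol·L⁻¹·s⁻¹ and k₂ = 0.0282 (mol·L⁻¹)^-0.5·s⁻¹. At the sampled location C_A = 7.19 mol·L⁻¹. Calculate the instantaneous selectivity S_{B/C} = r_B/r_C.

0.166

S_{B/C} = r_B/r_C = (k₁)/(k₂·C_A^1.5) = (k₁/k₂)·C_A^-1.5.
= (0.0903) / (0.0282×7.190^1.5) = 0.09030/0.5437 = 0.166.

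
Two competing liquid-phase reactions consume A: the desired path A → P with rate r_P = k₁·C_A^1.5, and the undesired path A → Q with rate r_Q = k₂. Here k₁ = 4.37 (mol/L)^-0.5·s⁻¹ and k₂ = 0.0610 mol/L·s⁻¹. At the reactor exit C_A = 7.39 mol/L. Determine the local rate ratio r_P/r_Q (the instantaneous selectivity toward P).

1439

S_{P/Q} = r_P/r_Q = (k₁·C_A^1.5)/(k₂) = (k₁/k₂)·C_A^1.5.
= (4.37×7.390^1.5) / (0.0610) = 87.79/0.06100 = 1439.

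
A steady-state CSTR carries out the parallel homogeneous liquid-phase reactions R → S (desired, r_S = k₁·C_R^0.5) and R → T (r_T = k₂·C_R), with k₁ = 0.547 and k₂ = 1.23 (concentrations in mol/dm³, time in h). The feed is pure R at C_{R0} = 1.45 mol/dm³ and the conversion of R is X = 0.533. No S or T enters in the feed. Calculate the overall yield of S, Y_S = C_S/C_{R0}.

Exit C_R = C_{R0}(1−X) = 1.45×0.467 = 0.6771 mol/dm³.
A CSTR operates uniformly at the exit composition, giving r_S = 0.4501 and r_T = 0.8329 (each k·C_R^n at C_R = 0.6771).
Fraction of consumed R going to S: r_S/(r_S+r_T) = 0.3508.
C_S = 0.3508·C_{R0}·X = 0.3508×1.45×0.533 = 0.271 mol/dm³; Y_S = C_S/C_{R0} = 0.187.

0.187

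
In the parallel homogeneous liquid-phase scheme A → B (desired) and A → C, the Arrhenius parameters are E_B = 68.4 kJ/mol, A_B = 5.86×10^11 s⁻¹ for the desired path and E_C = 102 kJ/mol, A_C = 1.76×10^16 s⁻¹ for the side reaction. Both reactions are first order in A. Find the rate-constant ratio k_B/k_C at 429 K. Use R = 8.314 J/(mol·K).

k_B/k_C = (A_B/A_C)·exp[−(E_B−E_C)/(RT)] = (A_B/A_C)·exp[(E_C−E_B)/(RT)].
(E_C−E_B)/(RT) = (102−68.4)×10³/(8.314×429) = 33600/3567 = 9.420.
k_B/k_C = (5.86×10^11/1.76×10^16)·exp(9.420) = 3.330×10^-5 × 12338 = 0.411.
Since E_B < E_C, lowering the temperature improves selectivity toward B.

0.411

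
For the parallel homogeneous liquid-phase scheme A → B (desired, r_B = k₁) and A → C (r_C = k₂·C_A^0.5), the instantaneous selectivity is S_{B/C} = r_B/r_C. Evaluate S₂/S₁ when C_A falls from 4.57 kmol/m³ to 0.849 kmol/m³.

S_{B/C} = (k₁/k₂)·C_A^-0.5, so S₂/S₁ = (C_{A,2}/C_{A,1})^-0.5.
= (0.849/4.57)^(-0.5) = (0.1858)^(-0.5) = 2.32.

2.32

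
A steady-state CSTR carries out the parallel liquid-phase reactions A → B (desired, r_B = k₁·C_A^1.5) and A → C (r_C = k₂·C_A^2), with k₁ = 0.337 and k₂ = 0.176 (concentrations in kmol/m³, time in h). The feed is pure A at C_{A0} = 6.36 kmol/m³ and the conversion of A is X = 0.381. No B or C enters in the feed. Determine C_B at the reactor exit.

1.19 kmol/m³

Exit C_A = C_{A0}(1−X) = 6.36×0.619 = 3.937 kmol/m³.
In a CSTR the entire volume is at exit conditions, so r_B = 0.337×3.937^1.5 = 2.632 and r_C = 0.176×3.937^2 = 2.728.
Fraction of consumed A going to B: r_B/(r_B+r_C) = 0.4911.
C_B = 0.4911·C_{A0}·X = 0.4911×6.36×0.381 = 1.19 kmol/m³.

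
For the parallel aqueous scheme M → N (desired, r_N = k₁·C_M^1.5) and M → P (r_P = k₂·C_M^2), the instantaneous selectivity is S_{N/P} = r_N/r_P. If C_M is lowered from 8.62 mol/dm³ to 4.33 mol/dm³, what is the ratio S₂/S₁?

S_{N/P} = (k₁/k₂)·C_M^-0.5, so S₂/S₁ = (C_{M,2}/C_{M,1})^-0.5.
= (4.33/8.62)^(-0.5) = (0.5023)^(-0.5) = 1.41.
Selectivity toward N rises as C_M falls — low-concentration operation is favoured.

1.41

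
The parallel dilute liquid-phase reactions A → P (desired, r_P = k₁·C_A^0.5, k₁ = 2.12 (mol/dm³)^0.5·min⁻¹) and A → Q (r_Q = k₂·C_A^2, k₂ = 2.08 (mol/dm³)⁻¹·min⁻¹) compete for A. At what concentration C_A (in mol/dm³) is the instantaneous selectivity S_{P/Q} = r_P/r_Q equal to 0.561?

1.49 mol/dm³

S_{P/Q} = (k₁/k₂)·C_A^-1.5 ⇒ C_A = (S·k₂/k₁)^(1/(-1.5)).
= (0.561×2.08/2.12)^(-0.6667) = (0.5504)^(-0.6667) = 1.49 mol/dm³.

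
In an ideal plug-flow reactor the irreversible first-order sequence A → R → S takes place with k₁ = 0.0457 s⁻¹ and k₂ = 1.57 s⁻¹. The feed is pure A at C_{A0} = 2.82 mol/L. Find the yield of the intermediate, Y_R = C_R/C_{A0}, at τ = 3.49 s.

0.0254

For first-order series with pure A initially, C_R(τ) = k₁C_{A0}/(k₂−k₁)·(e^(−k₁τ) − e^(−k₂τ)).
e^(−k₁τ) = e^(−0.0457×3.49) = e^(−0.1595) = 0.8526; e^(−k₂τ) = e^(−5.479) = 0.004172.
C_R = 0.0457×2.82/(1.57−0.0457) × (0.8526−0.004172) = 0.08455×0.8484 = 0.07173 mol/L.
Y_R = C_R/C_{A0} = 0.07173/2.82 = 0.0254.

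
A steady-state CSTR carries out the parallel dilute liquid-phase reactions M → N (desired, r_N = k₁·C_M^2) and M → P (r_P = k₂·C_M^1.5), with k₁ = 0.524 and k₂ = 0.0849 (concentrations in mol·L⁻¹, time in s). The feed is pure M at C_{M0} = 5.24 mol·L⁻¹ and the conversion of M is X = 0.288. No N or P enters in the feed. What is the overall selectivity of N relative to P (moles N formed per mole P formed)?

Exit C_M = C_{M0}(1−X) = 5.24×0.712 = 3.731 mol·L⁻¹.
In a CSTR the entire volume is at exit conditions, so r_N = 0.524×3.731^2 = 7.294 and r_P = 0.0849×3.731^1.5 = 0.6118.
Overall selectivity = C_N/C_P = r_Nτ/(r_Pτ) = r_N/r_P = 11.9.

11.9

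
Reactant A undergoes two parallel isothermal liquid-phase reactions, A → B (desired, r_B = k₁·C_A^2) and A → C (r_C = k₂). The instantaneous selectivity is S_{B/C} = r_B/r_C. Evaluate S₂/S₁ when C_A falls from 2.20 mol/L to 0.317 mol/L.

S_{B/C} = (k₁/k₂)·C_A^2, so S₂/S₁ = (C_{A,2}/C_{A,1})^2.
= (0.317/2.20)^2 = (0.1441)^2 = 0.0208.

0.0208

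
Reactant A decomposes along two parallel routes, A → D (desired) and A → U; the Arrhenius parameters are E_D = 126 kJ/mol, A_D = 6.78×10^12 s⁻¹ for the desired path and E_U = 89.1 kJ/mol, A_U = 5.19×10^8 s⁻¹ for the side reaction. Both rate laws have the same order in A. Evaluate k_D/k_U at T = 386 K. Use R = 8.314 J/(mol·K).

0.133

k_D/k_U = (A_D/A_U)·exp[−(E_D−E_U)/(RT)] = (A_D/A_U)·exp[(E_U−E_D)/(RT)].
(E_U−E_D)/(RT) = (89.1−126)×10³/(8.314×386) = -36900/3209 = -11.50.
k_D/k_U = (6.78×10^12/5.19×10^8)·exp(-11.50) = 13064 × 1.015×10^-5 = 0.133.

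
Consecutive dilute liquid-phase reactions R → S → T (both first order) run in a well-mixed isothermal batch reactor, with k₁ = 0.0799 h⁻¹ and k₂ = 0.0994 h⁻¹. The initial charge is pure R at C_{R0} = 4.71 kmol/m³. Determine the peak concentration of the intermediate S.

1.55 kmol/m³

At the optimum, C_{S,max}/C_{R0} = (k₁/k₂)^[k₂/(k₂−k₁)].
= (0.0799/0.0994)^(0.0994/(0.0994−0.0799)) = (0.8038)^(5.097) = 0.3285.
C_{S,max} = 0.3285×4.71 = 1.55 kmol/m³.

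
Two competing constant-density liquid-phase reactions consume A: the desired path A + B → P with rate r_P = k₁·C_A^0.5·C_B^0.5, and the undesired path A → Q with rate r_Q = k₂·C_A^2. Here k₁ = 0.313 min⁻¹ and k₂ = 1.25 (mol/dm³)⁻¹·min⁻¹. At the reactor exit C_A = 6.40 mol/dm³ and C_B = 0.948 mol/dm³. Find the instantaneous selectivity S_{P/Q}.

S_{P/Q} = r_P/r_Q = (k₁·C_A^0.5·C_B^0.5)/(k₂·C_A^2) = (k₁/k₂)·C_A^-1.5·C_B^0.5.
= (0.313×6.400^0.5×0.9480^0.5) / (1.25×6.400^2) = 0.7710/51.20 = 0.0151.
The undesired path is higher order in A, so low C_A (CSTR or dilute feed) favours P.

0.0151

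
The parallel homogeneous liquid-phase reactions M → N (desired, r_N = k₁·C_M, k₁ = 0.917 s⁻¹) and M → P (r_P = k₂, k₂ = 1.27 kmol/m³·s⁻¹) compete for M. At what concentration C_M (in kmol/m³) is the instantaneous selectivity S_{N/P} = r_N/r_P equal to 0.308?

0.427 kmol/m³

S_{N/P} = (k₁/k₂)·C_M ⇒ C_M = S·k₂/k₁.
= 0.308×1.27/0.917 = 0.427 kmol/m³.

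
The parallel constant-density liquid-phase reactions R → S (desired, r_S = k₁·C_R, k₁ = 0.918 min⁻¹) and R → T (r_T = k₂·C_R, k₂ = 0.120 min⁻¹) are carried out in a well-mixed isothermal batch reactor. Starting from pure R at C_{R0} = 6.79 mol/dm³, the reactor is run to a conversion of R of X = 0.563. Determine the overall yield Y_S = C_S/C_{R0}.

0.498

C_R = C_{R0}(1−X) = 2.967 mol/dm³.
Both paths are first order in R, so the instantaneous fraction to S is constant: dC_S/d(−C_R) = k₁/(k₁+k₂) = 0.8844.
C_S = 0.8844·(C_{R0}−C_R) = 0.8844×3.823 = 3.38 mol/dm³.
Y_S = C_S/C_{R0} = 3.381/6.79 = 0.498.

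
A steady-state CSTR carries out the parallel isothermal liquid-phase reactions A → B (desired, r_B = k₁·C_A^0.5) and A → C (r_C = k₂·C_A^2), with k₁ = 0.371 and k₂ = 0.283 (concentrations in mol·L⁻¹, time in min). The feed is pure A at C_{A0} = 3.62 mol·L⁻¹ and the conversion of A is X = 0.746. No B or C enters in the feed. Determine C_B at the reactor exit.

1.61 mol·L⁻¹

Exit C_A = C_{A0}(1−X) = 3.62×0.254 = 0.9195 mol·L⁻¹.
In a CSTR the entire volume is at exit conditions, so r_B = 0.371×0.9195^0.5 = 0.3558 and r_C = 0.283×0.9195^2 = 0.2393.
Fraction of consumed A going to B: r_B/(r_B+r_C) = 0.5979.
C_B = 0.5979·C_{A0}·X = 0.5979×3.62×0.746 = 1.61 mol·L⁻¹.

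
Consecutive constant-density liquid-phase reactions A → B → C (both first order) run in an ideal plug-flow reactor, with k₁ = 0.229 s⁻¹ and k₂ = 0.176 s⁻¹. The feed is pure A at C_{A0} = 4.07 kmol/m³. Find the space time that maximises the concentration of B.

For first-order series the maximum of C_B occurs at τ_opt = ln(k₂/k₁)/(k₂−k₁).
= ln(0.176/0.229)/(0.176−0.229) = ln(0.7686)/-0.05300 = -0.2632/-0.05300 = 4.97 s.

4.97 s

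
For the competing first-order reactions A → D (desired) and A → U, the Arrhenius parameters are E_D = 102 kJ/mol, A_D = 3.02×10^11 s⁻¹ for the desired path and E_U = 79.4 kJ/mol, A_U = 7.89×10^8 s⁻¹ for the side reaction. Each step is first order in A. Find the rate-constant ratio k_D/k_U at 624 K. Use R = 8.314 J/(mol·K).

k_D/k_U = (A_D/A_U)·exp[−(E_D−E_U)/(RT)] = (A_D/A_U)·exp[(E_U−E_D)/(RT)].
(E_U−E_D)/(RT) = (79.4−102)×10³/(8.314×624) = -22600/5188 = -4.356.
k_D/k_U = (3.02×10^11/7.89×10^8)·exp(-4.356) = 382.8 × 0.01283 = 4.91.

4.91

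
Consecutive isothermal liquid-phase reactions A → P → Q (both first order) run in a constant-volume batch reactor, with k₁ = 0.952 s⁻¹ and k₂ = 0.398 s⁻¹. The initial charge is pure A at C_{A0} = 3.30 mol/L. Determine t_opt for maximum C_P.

1.57 s

Setting dC_P/dt = 0 gives t_opt = ln(k₂/k₁)/(k₂−k₁).
= ln(0.398/0.952)/(0.398−0.952) = ln(0.4181)/-0.5540 = -0.8721/-0.5540 = 1.57 s.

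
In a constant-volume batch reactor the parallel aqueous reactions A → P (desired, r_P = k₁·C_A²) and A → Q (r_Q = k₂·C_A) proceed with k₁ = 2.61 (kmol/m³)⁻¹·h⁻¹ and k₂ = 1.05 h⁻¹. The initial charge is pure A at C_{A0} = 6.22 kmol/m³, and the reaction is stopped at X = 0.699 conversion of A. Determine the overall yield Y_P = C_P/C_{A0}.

0.630

C_A = C_{A0}(1−X) = 1.872 kmol/m³.
Along a PFR/batch, dC_Q/dC_A = −r_Q/(r_P+r_Q) = −k₂/(k₂+k₁·C_A).
Integrating from C_{A0} to C_A: C_Q = (1.05/2.61)·ln[(1.05+2.61·6.22)/(1.05+2.61·1.87)] = 0.4023·ln(17.28/5.936) = 0.4299 kmol/m³.
Then C_P = (C_{A0}−C_A) − C_Q = 4.348 − 0.4299 = 3.918 kmol/m³.
Y_P = C_P/C_{A0} = 3.918/6.22 = 0.630.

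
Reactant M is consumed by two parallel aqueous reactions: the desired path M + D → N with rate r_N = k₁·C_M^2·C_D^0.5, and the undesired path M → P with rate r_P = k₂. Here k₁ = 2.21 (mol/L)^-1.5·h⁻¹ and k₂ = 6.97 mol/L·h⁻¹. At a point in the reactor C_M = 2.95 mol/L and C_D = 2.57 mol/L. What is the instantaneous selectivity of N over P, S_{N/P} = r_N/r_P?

4.42

S_{N/P} = r_N/r_P = (k₁·C_M^2·C_D^0.5)/(k₂) = (k₁/k₂)·C_M^2·C_D^0.5.
= (2.21×2.950^2×2.570^0.5) / (6.97) = 30.83/6.970 = 4.42.
Since the desired path is higher order in M, keeping C_M high (PFR or concentrated feed) favours N.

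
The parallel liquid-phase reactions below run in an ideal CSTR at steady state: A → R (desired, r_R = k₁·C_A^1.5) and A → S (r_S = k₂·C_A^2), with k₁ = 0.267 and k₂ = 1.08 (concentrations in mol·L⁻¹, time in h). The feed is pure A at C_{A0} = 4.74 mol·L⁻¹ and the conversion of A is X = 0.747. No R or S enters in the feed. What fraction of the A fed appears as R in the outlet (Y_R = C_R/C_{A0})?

Exit C_A = C_{A0}(1−X) = 4.74×0.253 = 1.199 mol·L⁻¹.
In a CSTR the entire volume is at exit conditions, so r_R = 0.267×1.199^1.5 = 0.3506 and r_S = 1.08×1.199^2 = 1.553.
Fraction of consumed A going to R: r_R/(r_R+r_S) = 0.1842.
C_R = 0.1842·C_{A0}·X = 0.1842×4.74×0.747 = 0.652 mol·L⁻¹; Y_R = C_R/C_{A0} = 0.138.

0.138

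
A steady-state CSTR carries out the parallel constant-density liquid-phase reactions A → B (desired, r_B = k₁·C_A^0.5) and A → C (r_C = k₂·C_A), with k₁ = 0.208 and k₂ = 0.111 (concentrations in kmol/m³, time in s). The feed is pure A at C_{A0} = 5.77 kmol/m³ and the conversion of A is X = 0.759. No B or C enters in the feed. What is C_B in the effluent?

2.69 kmol/m³

Exit C_A = C_{A0}(1−X) = 5.77×0.241 = 1.391 kmol/m³.
A CSTR operates uniformly at the exit composition, giving r_B = 0.2453 and r_C = 0.1544 (each k·C_A^n at C_A = 1.391).
Fraction of consumed A going to B: r_B/(r_B+r_C) = 0.6138.
C_B = 0.6138·C_{A0}·X = 0.6138×5.77×0.759 = 2.69 kmol/m³.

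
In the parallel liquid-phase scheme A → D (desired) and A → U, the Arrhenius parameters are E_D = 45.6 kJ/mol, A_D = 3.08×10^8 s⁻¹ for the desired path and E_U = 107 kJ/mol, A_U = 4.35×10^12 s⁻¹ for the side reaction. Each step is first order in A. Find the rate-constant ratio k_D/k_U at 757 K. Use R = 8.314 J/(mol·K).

1.22

k_D/k_U = (A_D/A_U)·exp[−(E_D−E_U)/(RT)] = (A_D/A_U)·exp[(E_U−E_D)/(RT)].
(E_U−E_D)/(RT) = (107−45.6)×10³/(8.314×757) = 61400/6294 = 9.756.
k_D/k_U = (3.08×10^8/4.35×10^12)·exp(9.756) = 7.080×10^-5 × 17254 = 1.22.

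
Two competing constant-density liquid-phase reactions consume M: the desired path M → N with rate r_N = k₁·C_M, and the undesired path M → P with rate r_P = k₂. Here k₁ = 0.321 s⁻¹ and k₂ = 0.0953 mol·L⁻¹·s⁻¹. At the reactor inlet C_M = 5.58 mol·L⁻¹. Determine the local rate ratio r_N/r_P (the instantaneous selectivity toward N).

18.8

S_{N/P} = r_N/r_P = (k₁·C_M)/(k₂) = (k₁/k₂)·C_M.
= (0.321×5.580) / (0.0953) = 1.791/0.09530 = 18.8.
Since the desired path is higher order in M, keeping C_M high (PFR or concentrated feed) favours N.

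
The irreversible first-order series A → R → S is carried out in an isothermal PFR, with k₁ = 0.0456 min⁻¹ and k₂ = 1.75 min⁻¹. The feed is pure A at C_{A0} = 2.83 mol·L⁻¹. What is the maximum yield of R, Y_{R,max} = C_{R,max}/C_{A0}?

For a first-order series the maximum intermediate yield is C_{R,max}/C_{A0} = (k₁/k₂)^[k₂/(k₂−k₁)].
= (0.0456/1.75)^(1.75/(1.75−0.0456)) = (0.02606)^(1.027) = 0.02363.

0.0236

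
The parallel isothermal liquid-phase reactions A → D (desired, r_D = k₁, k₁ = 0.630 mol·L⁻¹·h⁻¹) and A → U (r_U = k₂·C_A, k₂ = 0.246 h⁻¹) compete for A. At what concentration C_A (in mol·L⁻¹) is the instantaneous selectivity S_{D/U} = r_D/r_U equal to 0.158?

16.2 mol·L⁻¹

S_{D/U} = (k₁/k₂)·C_A⁻¹ ⇒ C_A = (S·k₂/k₁)^(-1).
= (0.158×0.246/0.630)^(-1) = (0.06170)^(-1) = 16.2 mol·L⁻¹.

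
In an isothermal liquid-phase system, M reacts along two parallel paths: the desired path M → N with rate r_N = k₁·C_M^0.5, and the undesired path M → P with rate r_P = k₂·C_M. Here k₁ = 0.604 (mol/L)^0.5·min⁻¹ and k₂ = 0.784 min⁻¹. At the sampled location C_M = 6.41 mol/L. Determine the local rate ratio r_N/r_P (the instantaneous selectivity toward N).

0.304

S_{N/P} = r_N/r_P = (k₁·C_M^0.5)/(k₂·C_M) = (k₁/k₂)·C_M^-0.5.
= (0.604×6.410^0.5) / (0.784×6.410) = 1.529/5.025 = 0.304.
The undesired path is higher order in M, so low C_M (CSTR or dilute feed) favours N.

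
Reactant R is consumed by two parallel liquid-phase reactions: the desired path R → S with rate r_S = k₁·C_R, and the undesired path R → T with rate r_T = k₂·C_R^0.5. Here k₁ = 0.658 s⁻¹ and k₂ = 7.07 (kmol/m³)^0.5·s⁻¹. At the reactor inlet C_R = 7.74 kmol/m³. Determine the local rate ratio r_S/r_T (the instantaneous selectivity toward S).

S_{S/T} = r_S/r_T = (k₁·C_R)/(k₂·C_R^0.5) = (k₁/k₂)·C_R^0.5.
= (0.658×7.740) / (7.07×7.740^0.5) = 5.093/19.67 = 0.259.

0.259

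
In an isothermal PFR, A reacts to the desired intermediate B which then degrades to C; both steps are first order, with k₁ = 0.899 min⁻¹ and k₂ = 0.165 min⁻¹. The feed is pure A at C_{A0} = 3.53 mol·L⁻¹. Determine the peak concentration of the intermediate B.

2.41 mol·L⁻¹

At the optimum, C_{B,max}/C_{A0} = (k₁/k₂)^[k₂/(k₂−k₁)].
= (0.899/0.165)^(0.165/(0.165−0.899)) = (5.448)^(-0.2248) = 0.6831.
C_{B,max} = 0.6831×3.53 = 2.41 mol·L⁻¹.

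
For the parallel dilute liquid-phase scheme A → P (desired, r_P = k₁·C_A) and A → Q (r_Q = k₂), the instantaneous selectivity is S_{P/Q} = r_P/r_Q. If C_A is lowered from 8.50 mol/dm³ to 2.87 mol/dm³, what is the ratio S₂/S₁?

S_{P/Q} = (k₁/k₂)·C_A, so S₂/S₁ = (C_{A,2}/C_{A,1}).
= 2.87/8.50 = 0.338.
Selectivity toward P falls as C_A falls — high-concentration operation is favoured.

0.338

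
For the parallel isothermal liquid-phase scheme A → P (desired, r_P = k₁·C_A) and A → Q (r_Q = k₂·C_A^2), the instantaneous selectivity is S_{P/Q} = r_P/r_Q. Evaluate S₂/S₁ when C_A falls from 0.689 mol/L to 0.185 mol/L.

S_{P/Q} = (k₁/k₂)·C_A⁻¹, so S₂/S₁ = (C_{A,2}/C_{A,1})⁻¹.
= 0.689/0.185 = 3.72.

3.72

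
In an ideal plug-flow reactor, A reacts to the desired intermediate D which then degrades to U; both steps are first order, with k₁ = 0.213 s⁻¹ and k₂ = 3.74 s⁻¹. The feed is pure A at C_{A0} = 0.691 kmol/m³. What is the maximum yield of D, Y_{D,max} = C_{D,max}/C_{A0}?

0.0479

Evaluating C_D at τ_opt = ln(k₂/k₁)/(k₂−k₁) gives C_{D,max}/C_{A0} = (k₁/k₂)^[k₂/(k₂−k₁)].
= (0.213/3.74)^(3.74/(3.74−0.213)) = (0.05695)^(1.060) = 0.04790.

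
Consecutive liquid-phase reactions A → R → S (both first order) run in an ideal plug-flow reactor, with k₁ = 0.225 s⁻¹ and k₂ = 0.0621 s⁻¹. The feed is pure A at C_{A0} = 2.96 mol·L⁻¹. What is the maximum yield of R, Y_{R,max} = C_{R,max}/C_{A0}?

At the optimum, C_{R,max}/C_{A0} = (k₁/k₂)^[k₂/(k₂−k₁)].
= (0.225/0.0621)^(0.0621/(0.0621−0.225)) = (3.623)^(-0.3812) = 0.6122.

0.612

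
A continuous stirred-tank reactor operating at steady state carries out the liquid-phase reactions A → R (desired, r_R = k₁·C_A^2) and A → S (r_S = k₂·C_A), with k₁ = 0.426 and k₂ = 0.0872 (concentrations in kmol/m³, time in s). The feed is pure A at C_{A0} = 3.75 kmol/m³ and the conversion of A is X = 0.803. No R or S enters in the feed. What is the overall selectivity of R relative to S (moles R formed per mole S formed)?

3.61

Exit C_A = C_{A0}(1−X) = 3.75×0.197 = 0.7387 kmol/m³.
A CSTR operates uniformly at the exit composition, giving r_R = 0.2325 and r_S = 0.06442 (each k·C_A^n at C_A = 0.7387).
Overall selectivity = C_R/C_S = r_Rτ/(r_Sτ) = r_R/r_S = 3.61.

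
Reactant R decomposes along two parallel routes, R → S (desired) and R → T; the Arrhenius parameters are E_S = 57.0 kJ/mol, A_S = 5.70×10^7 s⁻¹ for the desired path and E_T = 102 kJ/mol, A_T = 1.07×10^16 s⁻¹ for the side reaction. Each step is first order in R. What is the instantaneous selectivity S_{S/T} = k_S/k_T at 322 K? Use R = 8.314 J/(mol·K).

Since both paths have the same order in R, the concentration cancels and S_{S/T} = k_S/k_T = (A_S/A_T)·exp[(E_T−E_S)/(RT)].
(E_T−E_S)/(RT) = (102−57.0)×10³/(8.314×322) = 45000/2677 = 16.81.
k_S/k_T = (5.70×10^7/1.07×10^16)·exp(16.81) = 5.327×10^-9 × 1.996×10^7 = 0.106.
Since E_S < E_T, lowering the temperature improves selectivity toward S.

0.106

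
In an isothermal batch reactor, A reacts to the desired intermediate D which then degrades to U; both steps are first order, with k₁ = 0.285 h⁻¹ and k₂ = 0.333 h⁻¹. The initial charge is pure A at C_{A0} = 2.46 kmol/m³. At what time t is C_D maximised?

3.24 h

The intermediate peaks when r₁ = r₂, i.e. k₁e^(−k₁t) = k₂e^(−k₂t), giving t_opt = ln(k₂/k₁)/(k₂−k₁).
= ln(0.333/0.285)/(0.333−0.285) = ln(1.168)/0.04800 = 0.1557/0.04800 = 3.24 h.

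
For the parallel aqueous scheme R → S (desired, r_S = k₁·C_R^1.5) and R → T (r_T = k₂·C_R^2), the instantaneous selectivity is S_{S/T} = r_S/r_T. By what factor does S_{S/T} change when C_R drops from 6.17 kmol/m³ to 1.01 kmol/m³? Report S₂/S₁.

2.47

S_{S/T} = (k₁/k₂)·C_R^-0.5, so S₂/S₁ = (C_{R,2}/C_{R,1})^-0.5.
= (1.01/6.17)^(-0.5) = (0.1637)^(-0.5) = 2.47.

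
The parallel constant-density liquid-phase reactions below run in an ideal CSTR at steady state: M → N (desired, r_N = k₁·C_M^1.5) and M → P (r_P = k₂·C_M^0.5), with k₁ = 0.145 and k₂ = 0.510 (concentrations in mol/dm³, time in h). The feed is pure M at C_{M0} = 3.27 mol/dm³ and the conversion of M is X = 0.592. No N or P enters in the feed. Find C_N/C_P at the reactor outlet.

0.379

Exit C_M = C_{M0}(1−X) = 3.27×0.408 = 1.334 mol/dm³.
A CSTR operates uniformly at the exit composition, giving r_N = 0.2234 and r_P = 0.5891 (each k·C_M^n at C_M = 1.334).
Overall selectivity = C_N/C_P = r_Nτ/(r_Pτ) = r_N/r_P = 0.379.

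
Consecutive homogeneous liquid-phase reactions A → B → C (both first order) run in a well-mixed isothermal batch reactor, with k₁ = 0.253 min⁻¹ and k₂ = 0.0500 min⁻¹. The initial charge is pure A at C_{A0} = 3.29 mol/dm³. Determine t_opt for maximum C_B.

7.99 min

For first-order series the maximum of C_B occurs at t_opt = ln(k₂/k₁)/(k₂−k₁).
= ln(0.0500/0.253)/(0.0500−0.253) = ln(0.1976)/-0.2030 = -1.621/-0.2030 = 7.99 min.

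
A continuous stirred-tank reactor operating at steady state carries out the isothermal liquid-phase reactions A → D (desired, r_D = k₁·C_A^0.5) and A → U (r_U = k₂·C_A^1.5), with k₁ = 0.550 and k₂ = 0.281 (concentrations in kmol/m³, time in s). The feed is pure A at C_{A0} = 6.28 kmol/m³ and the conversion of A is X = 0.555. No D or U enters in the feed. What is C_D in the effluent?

Exit C_A = C_{A0}(1−X) = 6.28×0.445 = 2.795 kmol/m³.
In a CSTR the entire volume is at exit conditions, so r_D = 0.550×2.795^0.5 = 0.9194 and r_U = 0.281×2.795^1.5 = 1.313.
Fraction of consumed A going to D: r_D/(r_D+r_U) = 0.4119.
C_D = 0.4119·C_{A0}·X = 0.4119×6.28×0.555 = 1.44 kmol/m³.

1.44 kmol/m³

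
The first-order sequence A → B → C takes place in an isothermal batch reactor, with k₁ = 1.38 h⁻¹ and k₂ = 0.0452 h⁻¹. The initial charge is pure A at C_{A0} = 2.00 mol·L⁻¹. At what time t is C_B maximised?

The intermediate peaks when r₁ = r₂, i.e. k₁e^(−k₁t) = k₂e^(−k₂t), giving t_opt = ln(k₂/k₁)/(k₂−k₁).
= ln(0.0452/1.38)/(0.0452−1.38) = ln(0.03275)/-1.335 = -3.419/-1.335 = 2.56 h.

2.56 h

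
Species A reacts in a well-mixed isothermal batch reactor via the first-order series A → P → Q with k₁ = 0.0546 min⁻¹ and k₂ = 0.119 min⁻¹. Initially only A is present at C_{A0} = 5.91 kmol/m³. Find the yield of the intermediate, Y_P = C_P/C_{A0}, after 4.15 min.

0.159

Solving the coupled first-order balances gives C_P(t) = [k₁/(k₂−k₁)]·C_{A0}·(e^(−k₁t) − e^(−k₂t)).
e^(−k₁t) = e^(−0.0546×4.15) = e^(−0.2266) = 0.7972; e^(−k₂t) = e^(−0.4939) = 0.6103.
C_P = 0.0546×5.91/(0.119−0.0546) × (0.7972−0.6103) = 5.011×0.1870 = 0.9369 kmol/m³.
Y_P = C_P/C_{A0} = 0.9369/5.91 = 0.159.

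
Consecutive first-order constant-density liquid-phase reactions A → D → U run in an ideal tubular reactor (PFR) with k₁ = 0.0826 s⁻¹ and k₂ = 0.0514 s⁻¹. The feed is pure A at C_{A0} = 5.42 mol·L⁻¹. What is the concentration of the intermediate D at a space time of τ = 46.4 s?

1.01 mol·L⁻¹

Solving the coupled first-order balances gives C_D(τ) = [k₁/(k₂−k₁)]·C_{A0}·(e^(−k₁τ) − e^(−k₂τ)).
e^(−k₁τ) = e^(−0.0826×46.4) = e^(−3.833) = 0.02165; e^(−k₂τ) = e^(−2.385) = 0.09209.
C_D = 0.0826×5.42/(0.0514−0.0826) × (0.02165−0.09209) = (-14.35)×(-0.07044) = 1.011 mol·L⁻¹.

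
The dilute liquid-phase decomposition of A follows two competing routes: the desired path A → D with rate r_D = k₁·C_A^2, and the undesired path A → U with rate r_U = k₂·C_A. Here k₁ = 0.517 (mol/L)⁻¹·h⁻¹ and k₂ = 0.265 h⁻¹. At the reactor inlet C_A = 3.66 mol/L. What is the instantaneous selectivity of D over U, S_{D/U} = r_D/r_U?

S_{D/U} = r_D/r_U = (k₁·C_A^2)/(k₂·C_A) = (k₁/k₂)·C_A.
= (0.517×3.660^2) / (0.265×3.660) = 6.926/0.9699 = 7.14.
Since the desired path is higher order in A, keeping C_A high (PFR or concentrated feed) favours D.

7.14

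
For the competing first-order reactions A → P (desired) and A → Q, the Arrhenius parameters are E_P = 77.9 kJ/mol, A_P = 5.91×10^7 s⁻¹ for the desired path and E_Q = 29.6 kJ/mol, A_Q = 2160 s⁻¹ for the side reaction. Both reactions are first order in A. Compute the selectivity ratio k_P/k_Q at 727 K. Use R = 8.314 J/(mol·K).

With equal orders, S_{P/Q} = k_P/k_Q = (A_P/A_Q)·exp[(E_Q−E_P)/(RT)].
(E_Q−E_P)/(RT) = (29.6−77.9)×10³/(8.314×727) = -48300/6044 = -7.991.
k_P/k_Q = (5.91×10^7/2160)·exp(-7.991) = 27361 × 3.385×10^-4 = 9.26.
Since E_P > E_Q, raising the temperature improves selectivity toward P.

9.26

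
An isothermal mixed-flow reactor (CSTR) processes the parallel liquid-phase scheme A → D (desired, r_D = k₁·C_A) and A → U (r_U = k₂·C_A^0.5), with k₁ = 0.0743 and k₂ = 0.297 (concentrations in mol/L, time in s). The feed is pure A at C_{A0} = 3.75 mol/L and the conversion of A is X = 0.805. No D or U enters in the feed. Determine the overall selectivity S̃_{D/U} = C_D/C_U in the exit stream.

Exit C_A = C_{A0}(1−X) = 3.75×0.195 = 0.7312 mol/L.
A CSTR operates uniformly at the exit composition, giving r_D = 0.05433 and r_U = 0.2540 (each k·C_A^n at C_A = 0.7312).
Overall selectivity = C_D/C_U = r_Dτ/(r_Uτ) = r_D/r_U = 0.214.

0.214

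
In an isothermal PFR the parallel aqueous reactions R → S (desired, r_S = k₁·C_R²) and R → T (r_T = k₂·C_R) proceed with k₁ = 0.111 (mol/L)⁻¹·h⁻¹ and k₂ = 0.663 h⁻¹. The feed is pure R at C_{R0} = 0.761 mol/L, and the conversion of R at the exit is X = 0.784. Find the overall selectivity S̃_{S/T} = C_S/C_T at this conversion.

0.0767

C_R = C_{R0}(1−X) = 0.1644 mol/L.
Along a PFR/batch, dC_T/dC_R = −r_T/(r_S+r_T) = −k₂/(k₂+k₁·C_R).
Integrating from C_{R0} to C_R: C_T = (0.663/0.111)·ln[(0.663+0.111·0.761)/(0.663+0.111·0.164)] = 5.973·ln(0.7475/0.6812) = 0.5541 mol/L.
Then C_S = (C_{R0}−C_R) − C_T = 0.5966 − 0.5541 = 0.04250 mol/L.
S̃_{S/T} = C_S/C_T = 0.04250/0.5541 = 0.0767.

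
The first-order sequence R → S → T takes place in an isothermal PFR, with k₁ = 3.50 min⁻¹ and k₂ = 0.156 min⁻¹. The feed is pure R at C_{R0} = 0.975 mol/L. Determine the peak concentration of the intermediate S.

0.843 mol/L

At the optimum, C_{S,max}/C_{R0} = (k₁/k₂)^[k₂/(k₂−k₁)].
= (3.50/0.156)^(0.156/(0.156−3.50)) = (22.44)^(-0.04665) = 0.8649.
C_{S,max} = 0.8649×0.975 = 0.843 mol/L.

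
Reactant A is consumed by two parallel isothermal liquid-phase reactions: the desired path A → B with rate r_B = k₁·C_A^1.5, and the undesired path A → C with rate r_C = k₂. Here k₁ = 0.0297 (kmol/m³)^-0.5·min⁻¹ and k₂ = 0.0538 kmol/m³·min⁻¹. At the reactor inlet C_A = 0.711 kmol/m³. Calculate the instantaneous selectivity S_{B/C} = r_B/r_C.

0.331

S_{B/C} = r_B/r_C = (k₁·C_A^1.5)/(k₂) = (k₁/k₂)·C_A^1.5.
= (0.0297×0.7110^1.5) / (0.0538) = 0.01781/0.05380 = 0.331.
Since the desired path is higher order in A, keeping C_A high (PFR or concentrated feed) favours B.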